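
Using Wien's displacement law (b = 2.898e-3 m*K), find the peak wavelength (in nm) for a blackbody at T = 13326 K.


lam_max = b / T = 2.898e-3 / 13326 = 2.175e-07 m = 217.4696 nm

217.4696 nm


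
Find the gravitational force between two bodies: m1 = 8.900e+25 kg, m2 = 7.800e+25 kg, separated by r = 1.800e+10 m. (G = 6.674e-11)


F = G*m1*m2/r^2 = 6.674e-11 * 8.900e+25 * 7.800e+25 / (1.800e+10)^2 = 6.674e-11 * 6.942e+51 / 3.240e+20 = 1.430e+21

1.430e+21 N


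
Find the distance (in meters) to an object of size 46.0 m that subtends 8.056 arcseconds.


D = size / theta_rad, theta_rad = 8.056 * pi/(180*3600) = 3.906e-05, D = 1.178e+06

1.178e+06 m


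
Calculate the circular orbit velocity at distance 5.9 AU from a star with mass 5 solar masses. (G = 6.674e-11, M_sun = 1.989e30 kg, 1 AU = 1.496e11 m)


v = sqrt(GM/r) = sqrt(6.674e-11 * 9.945e+30 / 8.826e+11) = 27422.2883

27422.2883 m/s


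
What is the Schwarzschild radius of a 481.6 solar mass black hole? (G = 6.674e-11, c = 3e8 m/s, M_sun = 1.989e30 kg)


M = 481.6 * 1.989e30 kg = 9.579024e+32 kg. rs = 2GM/c^2 = 2 * 6.674e-11 * 9.579024e+32 / (3e8)^2 = 1.421e+06

1.421e+06 m


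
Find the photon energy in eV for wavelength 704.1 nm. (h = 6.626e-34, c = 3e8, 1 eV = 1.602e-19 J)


E = hc/lambda = 6.626e-34 * 3e8 / 7.041e-07 = 2.823e-19 J = 1.7623 eV

1.7623 eV


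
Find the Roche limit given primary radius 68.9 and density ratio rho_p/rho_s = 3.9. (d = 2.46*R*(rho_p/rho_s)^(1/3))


d_Roche = 2.46 * 68.9 * 3.9^(1/3) = 266.7939

266.7939


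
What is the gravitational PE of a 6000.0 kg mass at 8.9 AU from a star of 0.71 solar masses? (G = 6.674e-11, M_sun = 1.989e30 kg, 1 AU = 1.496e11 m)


M = 0.71 * 1.989e30 kg = 1.41219e+30 kg; r = 8.9 AU * 1.496e11 m/AU = 1.33144e+12 m. U = -GM*m/r = -(6.674e-11 * 1.41219e+30 * 6000.0) / 1.33144e+12 = -4.247e+11

-4.247e+11 J


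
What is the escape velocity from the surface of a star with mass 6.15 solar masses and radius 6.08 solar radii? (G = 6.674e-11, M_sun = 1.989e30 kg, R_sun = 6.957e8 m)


M = 6.15 * 1.989e30 kg = 1.223235e+31 kg; R = 6.08 * 6.957e8 m = 4.229856e+09 m. v_esc = sqrt(2GM/R) = sqrt(2 * 6.674e-11 * 1.223235e+31 / 4.229856e+09) = 621298.4314

621298.4314 m/s


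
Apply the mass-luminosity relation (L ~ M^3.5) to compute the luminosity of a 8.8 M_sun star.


L/L_sun = (M/M_sun)^3.5 = 8.8^3.5 = 2021.5726

2021.5726 L_sun


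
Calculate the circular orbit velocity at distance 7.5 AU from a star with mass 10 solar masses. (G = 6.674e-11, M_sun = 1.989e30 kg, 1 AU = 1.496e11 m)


v = sqrt(GM/r) = sqrt(6.674e-11 * 1.989e+31 / 1.122e+12) = 34396.485

34396.485 m/s


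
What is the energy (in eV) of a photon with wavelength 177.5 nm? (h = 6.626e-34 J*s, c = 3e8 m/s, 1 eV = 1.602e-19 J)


E = hc/lambda = 6.626e-34 * 3e8 / 1.775e-07 = 1.120e-18 J = 6.9906 eV

6.9906 eV


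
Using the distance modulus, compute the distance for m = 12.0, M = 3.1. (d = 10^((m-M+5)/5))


d = 10^((m - M + 5)/5) = 10^((12.0 - 3.1 + 5)/5) = 602.5596

602.5596 pc


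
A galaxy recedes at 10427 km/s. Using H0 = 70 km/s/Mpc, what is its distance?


d = v / H0 = 10427 / 70 = 148.9571

148.9571 Mpc


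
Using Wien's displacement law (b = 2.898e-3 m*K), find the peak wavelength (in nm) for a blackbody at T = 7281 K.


lam_max = b / T = 2.898e-3 / 7281 = 3.980e-07 m = 398.0222 nm

398.0222 nm


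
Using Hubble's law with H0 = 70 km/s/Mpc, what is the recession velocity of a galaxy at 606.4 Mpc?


v = H0 * d = 70 * 606.4 = 42448.0

42448.0 km/s


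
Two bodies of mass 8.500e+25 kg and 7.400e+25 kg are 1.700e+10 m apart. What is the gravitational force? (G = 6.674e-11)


F = G*m1*m2/r^2 = 6.674e-11 * 8.500e+25 * 7.400e+25 / (1.700e+10)^2 = 6.674e-11 * 6.290e+51 / 2.890e+20 = 1.453e+21

1.453e+21 N


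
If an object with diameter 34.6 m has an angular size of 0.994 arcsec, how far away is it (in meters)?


D = size / theta_rad, theta_rad = 0.994 * pi/(180*3600) = 4.819e-06, D = 7.180e+06

7.180e+06 m


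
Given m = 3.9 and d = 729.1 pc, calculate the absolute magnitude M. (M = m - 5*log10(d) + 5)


M = m - 5*log10(d) + 5 = 3.9 - 5*log10(729.1) + 5 = -5.4139

-5.4139


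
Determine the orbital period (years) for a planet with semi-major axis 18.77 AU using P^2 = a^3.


P = a^(3/2) = 18.77^1.5 = 81.3198

81.3198 years


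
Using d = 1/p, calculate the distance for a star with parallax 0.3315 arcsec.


d = 1/p = 1/0.3315 = 3.0166

3.0166 pc


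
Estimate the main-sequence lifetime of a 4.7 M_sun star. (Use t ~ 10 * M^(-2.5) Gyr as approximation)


t = 10 * M^(-2.5) = 10 * 4.7^(-2.5) = 0.2088

0.2088 Gyr


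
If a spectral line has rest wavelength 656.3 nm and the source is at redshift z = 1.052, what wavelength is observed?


lam_obs = lam_emit * (1 + z) = 656.3 * (1 + 1.052) = 1346.7276

1346.7276 nm


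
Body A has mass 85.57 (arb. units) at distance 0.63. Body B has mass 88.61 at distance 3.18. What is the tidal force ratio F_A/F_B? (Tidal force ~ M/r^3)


Ratio = (M1/r1^3) / (M2/r2^3) = (85.57/0.63^3) / (88.61/3.18^3) = 124.1934

124.1934


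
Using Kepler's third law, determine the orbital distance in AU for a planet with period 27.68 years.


a = P^(2/3) = 27.68^(2/3) = 9.1505

9.1505 AU


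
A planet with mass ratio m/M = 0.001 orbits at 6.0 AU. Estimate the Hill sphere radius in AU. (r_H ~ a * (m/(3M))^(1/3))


r_H = a * (m/3M)^(1/3) = 6.0 * (0.001/3)^(1/3) = 0.416

0.416 AU


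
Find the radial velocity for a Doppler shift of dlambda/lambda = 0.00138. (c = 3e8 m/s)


v = (dlambda/lambda) * c = 0.00138 * 3e8 = 414000.0

414000.0 m/s


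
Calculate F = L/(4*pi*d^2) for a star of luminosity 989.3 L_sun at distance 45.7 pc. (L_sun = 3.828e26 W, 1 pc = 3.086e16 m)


F = L / (4*pi*d^2) = 3.787e+29 / (4*pi*(1.410e+18)^2) = 1.515e-08

1.515e-08 W/m^2


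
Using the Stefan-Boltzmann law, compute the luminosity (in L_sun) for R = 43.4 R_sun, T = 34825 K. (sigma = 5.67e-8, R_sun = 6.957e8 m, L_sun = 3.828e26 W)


R = 43.4 * 6.957e8 m = 3.019338e+10 m. L = 4*pi*R^2*sigma*T^4 = 4*pi*(3.019338e+10)^2 * 5.67e-8 * 34825^4 = 9.553904351e+32 W. L/L_sun = 9.553904351e+32 / 3.828e26 = 2.496e+06

2.496e+06 L_sun


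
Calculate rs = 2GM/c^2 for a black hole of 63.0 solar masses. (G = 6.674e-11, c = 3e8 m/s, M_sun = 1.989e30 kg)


M = 63.0 * 1.989e30 kg = 1.25307e+32 kg. rs = 2GM/c^2 = 2 * 6.674e-11 * 1.25307e+32 / (3e8)^2 = 185844.204

185844.204 m


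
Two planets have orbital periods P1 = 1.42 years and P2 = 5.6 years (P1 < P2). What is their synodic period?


1/P_syn = |1/P1 - 1/P2| = |1/1.42 - 1/5.6| => P_syn = 1.9024

1.9024 years


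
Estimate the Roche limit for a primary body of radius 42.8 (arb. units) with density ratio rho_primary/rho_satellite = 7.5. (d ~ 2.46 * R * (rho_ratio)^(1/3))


d_Roche = 2.46 * 42.8 * 7.5^(1/3) = 206.0943

206.0943


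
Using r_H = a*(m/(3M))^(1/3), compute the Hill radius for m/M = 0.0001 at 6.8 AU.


r_H = a * (m/3M)^(1/3) = 6.8 * (0.0001/3)^(1/3) = 0.2188

0.2188 AU


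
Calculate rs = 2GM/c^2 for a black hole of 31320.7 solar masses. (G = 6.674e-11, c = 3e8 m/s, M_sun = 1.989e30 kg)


M = 31320.7 * 1.989e30 kg = 6.22968723e+34 kg. rs = 2GM/c^2 = 2 * 6.674e-11 * 6.22968723e+34 / (3e8)^2 = 9.239e+07

9.239e+07 m


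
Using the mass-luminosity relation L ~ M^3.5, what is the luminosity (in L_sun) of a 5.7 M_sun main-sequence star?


L/L_sun = (M/M_sun)^3.5 = 5.7^3.5 = 442.1422

442.1422 L_sun


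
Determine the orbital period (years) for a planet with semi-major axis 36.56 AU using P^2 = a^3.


P = a^(3/2) = 36.56^1.5 = 221.0595

221.0595 years


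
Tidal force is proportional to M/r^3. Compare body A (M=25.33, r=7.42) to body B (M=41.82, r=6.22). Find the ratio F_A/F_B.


Ratio = (M1/r1^3) / (M2/r2^3) = (25.33/7.42^3) / (41.82/6.22^3) = 0.3568

0.3568


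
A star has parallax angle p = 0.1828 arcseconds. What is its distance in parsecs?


d = 1/p = 1/0.1828 = 5.4705

5.4705 pc


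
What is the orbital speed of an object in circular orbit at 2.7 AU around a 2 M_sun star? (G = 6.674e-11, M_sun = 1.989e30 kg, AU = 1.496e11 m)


v = sqrt(GM/r) = sqrt(6.674e-11 * 3.978e+30 / 4.039e+11) = 25637.6262

25637.6262 m/s


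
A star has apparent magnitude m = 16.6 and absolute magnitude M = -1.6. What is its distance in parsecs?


d = 10^((m - M + 5)/5) = 10^((16.6 - -1.6 + 5)/5) = 43651.5832

43651.5832 pc


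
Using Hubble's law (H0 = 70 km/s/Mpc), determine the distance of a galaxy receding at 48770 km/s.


d = v / H0 = 48770 / 70 = 696.7143

696.7143 Mpc


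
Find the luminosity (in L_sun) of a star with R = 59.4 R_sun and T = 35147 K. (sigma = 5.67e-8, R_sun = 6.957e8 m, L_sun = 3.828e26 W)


R = 59.4 * 6.957e8 m = 4.132458e+10 m. L = 4*pi*R^2*sigma*T^4 = 4*pi*(4.132458e+10)^2 * 5.67e-8 * 35147^4 = 1.856790328e+33 W. L/L_sun = 1.856790328e+33 / 3.828e26 = 4.851e+06

4.851e+06 L_sun


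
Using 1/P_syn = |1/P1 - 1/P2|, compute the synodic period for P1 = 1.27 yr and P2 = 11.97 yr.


1/P_syn = |1/P1 - 1/P2| = |1/1.27 - 1/11.97| => P_syn = 1.4207

1.4207 years


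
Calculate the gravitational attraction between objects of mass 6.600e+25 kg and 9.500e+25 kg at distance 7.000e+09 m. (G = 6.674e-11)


F = G*m1*m2/r^2 = 6.674e-11 * 6.600e+25 * 9.500e+25 / (7.000e+09)^2 = 6.674e-11 * 6.270e+51 / 4.900e+19 = 8.540e+21

8.540e+21 N


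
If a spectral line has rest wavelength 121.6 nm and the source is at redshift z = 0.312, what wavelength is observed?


lam_obs = lam_emit * (1 + z) = 121.6 * (1 + 0.312) = 159.5392

159.5392 nm


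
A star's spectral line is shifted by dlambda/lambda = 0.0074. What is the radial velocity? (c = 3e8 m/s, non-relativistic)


v = (dlambda/lambda) * c = 0.0074 * 3e8 = 2.220e+06

2.220e+06 m/s


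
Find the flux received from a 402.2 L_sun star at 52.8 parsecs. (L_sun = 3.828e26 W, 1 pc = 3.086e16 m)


F = L / (4*pi*d^2) = 1.540e+29 / (4*pi*(1.629e+18)^2) = 4.615e-09

4.615e-09 W/m^2


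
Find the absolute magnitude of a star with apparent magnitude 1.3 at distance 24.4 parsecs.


M = m - 5*log10(d) + 5 = 1.3 - 5*log10(24.4) + 5 = -0.6369

-0.6369


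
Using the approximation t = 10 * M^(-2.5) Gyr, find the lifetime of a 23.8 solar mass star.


t = 10 * M^(-2.5) = 10 * 23.8^(-2.5) = 0.0036

0.0036 Gyr


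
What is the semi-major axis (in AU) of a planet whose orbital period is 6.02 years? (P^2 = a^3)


a = P^(2/3) = 6.02^(2/3) = 3.3093

3.3093 AU


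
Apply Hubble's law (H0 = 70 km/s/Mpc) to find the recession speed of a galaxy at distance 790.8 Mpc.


v = H0 * d = 70 * 790.8 = 55356.0

55356.0 km/s


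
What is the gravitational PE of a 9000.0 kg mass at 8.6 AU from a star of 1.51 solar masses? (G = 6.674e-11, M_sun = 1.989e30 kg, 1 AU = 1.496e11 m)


M = 1.51 * 1.989e30 kg = 3.00339e+30 kg; r = 8.6 AU * 1.496e11 m/AU = 1.28656e+12 m. U = -GM*m/r = -(6.674e-11 * 3.00339e+30 * 9000.0) / 1.28656e+12 = -1.402e+12

-1.402e+12 J


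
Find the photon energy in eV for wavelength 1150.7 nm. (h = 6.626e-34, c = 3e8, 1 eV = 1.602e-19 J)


E = hc/lambda = 6.626e-34 * 3e8 / 1.151e-06 = 1.727e-19 J = 1.0783 eV

1.0783 eV


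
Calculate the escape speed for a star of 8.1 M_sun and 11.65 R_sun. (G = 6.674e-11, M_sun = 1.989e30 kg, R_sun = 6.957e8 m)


M = 8.1 * 1.989e30 kg = 1.61109e+31 kg; R = 11.65 * 6.957e8 m = 8.104905e+09 m. v_esc = sqrt(2GM/R) = sqrt(2 * 6.674e-11 * 1.61109e+31 / 8.104905e+09) = 515102.9483

515102.9483 m/s


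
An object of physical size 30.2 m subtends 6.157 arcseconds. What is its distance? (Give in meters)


D = size / theta_rad, theta_rad = 6.157 * pi/(180*3600) = 2.985e-05, D = 1.012e+06

1.012e+06 m


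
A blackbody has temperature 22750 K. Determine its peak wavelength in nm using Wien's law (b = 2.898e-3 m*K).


lam_max = b / T = 2.898e-3 / 22750 = 1.274e-07 m = 127.3846 nm

127.3846 nm


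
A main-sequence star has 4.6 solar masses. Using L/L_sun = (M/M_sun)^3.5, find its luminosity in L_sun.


L/L_sun = (M/M_sun)^3.5 = 4.6^3.5 = 208.7625

208.7625 L_sun


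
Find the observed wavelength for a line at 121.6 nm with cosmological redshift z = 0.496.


lam_obs = lam_emit * (1 + z) = 121.6 * (1 + 0.496) = 181.9136

181.9136 nm


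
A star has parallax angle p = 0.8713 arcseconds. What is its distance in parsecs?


d = 1/p = 1/0.8713 = 1.1477

1.1477 pc


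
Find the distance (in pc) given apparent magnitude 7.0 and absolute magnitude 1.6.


d = 10^((m - M + 5)/5) = 10^((7.0 - 1.6 + 5)/5) = 120.2264

120.2264 pc


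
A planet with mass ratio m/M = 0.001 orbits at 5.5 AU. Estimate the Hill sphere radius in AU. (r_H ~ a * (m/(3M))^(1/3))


r_H = a * (m/3M)^(1/3) = 5.5 * (0.001/3)^(1/3) = 0.3813

0.3813 AU


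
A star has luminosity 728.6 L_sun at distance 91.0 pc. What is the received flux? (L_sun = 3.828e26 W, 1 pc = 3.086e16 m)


F = L / (4*pi*d^2) = 2.789e+29 / (4*pi*(2.808e+18)^2) = 2.814e-09

2.814e-09 W/m^2


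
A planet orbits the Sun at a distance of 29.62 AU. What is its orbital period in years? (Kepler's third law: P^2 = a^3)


P = a^(3/2) = 29.62^1.5 = 161.2047

161.2047 years


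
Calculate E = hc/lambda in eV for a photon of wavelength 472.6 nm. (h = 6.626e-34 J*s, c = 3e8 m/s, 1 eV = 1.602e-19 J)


E = hc/lambda = 6.626e-34 * 3e8 / 4.726e-07 = 4.206e-19 J = 2.6255 eV

2.6255 eV


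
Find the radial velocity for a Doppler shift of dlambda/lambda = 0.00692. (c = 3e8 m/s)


v = (dlambda/lambda) * c = 0.00692 * 3e8 = 2.076e+06

2.076e+06 m/s


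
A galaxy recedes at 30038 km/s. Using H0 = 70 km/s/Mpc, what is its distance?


d = v / H0 = 30038 / 70 = 429.1143

429.1143 Mpc


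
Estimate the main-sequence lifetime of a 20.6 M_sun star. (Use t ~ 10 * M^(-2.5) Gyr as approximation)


t = 10 * M^(-2.5) = 10 * 20.6^(-2.5) = 0.0052

0.0052 Gyr


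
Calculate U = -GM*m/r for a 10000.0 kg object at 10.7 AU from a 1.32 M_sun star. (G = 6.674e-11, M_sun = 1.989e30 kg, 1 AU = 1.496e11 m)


M = 1.32 * 1.989e30 kg = 2.62548e+30 kg; r = 10.7 AU * 1.496e11 m/AU = 1.60072e+12 m. U = -GM*m/r = -(6.674e-11 * 2.62548e+30 * 10000.0) / 1.60072e+12 = -1.095e+12

-1.095e+12 J


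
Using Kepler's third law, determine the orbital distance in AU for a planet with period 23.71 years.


a = P^(2/3) = 23.71^(2/3) = 8.2532

8.2532 AU


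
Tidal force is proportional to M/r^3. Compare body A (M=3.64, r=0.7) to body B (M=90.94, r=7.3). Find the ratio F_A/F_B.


Ratio = (M1/r1^3) / (M2/r2^3) = (3.64/0.7^3) / (90.94/7.3^3) = 45.3963

45.3963


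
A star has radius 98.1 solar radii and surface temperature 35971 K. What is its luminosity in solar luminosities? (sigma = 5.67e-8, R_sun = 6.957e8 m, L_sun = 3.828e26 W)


R = 98.1 * 6.957e8 m = 6.824817e+10 m. L = 4*pi*R^2*sigma*T^4 = 4*pi*(6.824817e+10)^2 * 5.67e-8 * 35971^4 = 5.556291092e+33 W. L/L_sun = 5.556291092e+33 / 3.828e26 = 1.451e+07

1.451e+07 L_sun


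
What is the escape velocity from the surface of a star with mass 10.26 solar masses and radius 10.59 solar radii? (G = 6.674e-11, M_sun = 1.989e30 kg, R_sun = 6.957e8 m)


M = 10.26 * 1.989e30 kg = 2.040714e+31 kg; R = 10.59 * 6.957e8 m = 7.367463e+09 m. v_esc = sqrt(2GM/R) = sqrt(2 * 6.674e-11 * 2.040714e+31 / 7.367463e+09) = 608051.255

608051.255 m/s


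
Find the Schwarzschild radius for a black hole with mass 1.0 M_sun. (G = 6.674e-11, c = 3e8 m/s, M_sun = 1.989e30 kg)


M = 1.0 * 1.989e30 kg = 1.989e+30 kg. rs = 2GM/c^2 = 2 * 6.674e-11 * 1.989e+30 / (3e8)^2 = 2949.908

2949.908 m


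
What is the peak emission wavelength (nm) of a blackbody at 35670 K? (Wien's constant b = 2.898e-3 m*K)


lam_max = b / T = 2.898e-3 / 35670 = 8.124e-08 m = 81.2447 nm

81.2447 nm


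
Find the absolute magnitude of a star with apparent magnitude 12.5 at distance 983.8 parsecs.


M = m - 5*log10(d) + 5 = 12.5 - 5*log10(983.8) + 5 = 2.5355

2.5355


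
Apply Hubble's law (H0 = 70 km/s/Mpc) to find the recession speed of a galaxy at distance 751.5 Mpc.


v = H0 * d = 70 * 751.5 = 52605.0

52605.0 km/s


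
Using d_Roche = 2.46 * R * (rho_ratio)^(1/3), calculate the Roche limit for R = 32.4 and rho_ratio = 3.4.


d_Roche = 2.46 * 32.4 * 3.4^(1/3) = 119.8505

119.8505


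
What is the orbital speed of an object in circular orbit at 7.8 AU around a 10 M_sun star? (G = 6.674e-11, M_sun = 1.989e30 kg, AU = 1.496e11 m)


v = sqrt(GM/r) = sqrt(6.674e-11 * 1.989e+31 / 1.167e+12) = 33728.5285

33728.5285 m/s


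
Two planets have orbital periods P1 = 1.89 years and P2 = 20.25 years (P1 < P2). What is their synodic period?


1/P_syn = |1/P1 - 1/P2| = |1/1.89 - 1/20.25| => P_syn = 2.0846

2.0846 years


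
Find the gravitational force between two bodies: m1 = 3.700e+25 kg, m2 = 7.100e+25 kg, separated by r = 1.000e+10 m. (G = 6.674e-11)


F = G*m1*m2/r^2 = 6.674e-11 * 3.700e+25 * 7.100e+25 / (1.000e+10)^2 = 6.674e-11 * 2.627e+51 / 1.000e+20 = 1.753e+21

1.753e+21 N


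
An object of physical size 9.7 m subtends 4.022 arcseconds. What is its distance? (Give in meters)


D = size / theta_rad, theta_rad = 4.022 * pi/(180*3600) = 1.950e-05, D = 497456.1463

497456.1463 m


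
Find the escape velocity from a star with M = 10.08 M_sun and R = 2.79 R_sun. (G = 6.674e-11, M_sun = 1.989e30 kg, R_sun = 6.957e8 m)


M = 10.08 * 1.989e30 kg = 2.004912e+31 kg; R = 2.79 * 6.957e8 m = 1.941003e+09 m. v_esc = sqrt(2GM/R) = sqrt(2 * 6.674e-11 * 2.004912e+31 / 1.941003e+09) = 1.174e+06

1.174e+06 m/s


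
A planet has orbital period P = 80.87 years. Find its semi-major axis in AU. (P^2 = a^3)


a = P^(2/3) = 80.87^(2/3) = 18.7007

18.7007 AU


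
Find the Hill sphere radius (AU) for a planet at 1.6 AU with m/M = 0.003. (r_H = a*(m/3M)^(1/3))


r_H = a * (m/3M)^(1/3) = 1.6 * (0.003/3)^(1/3) = 0.16

0.16 AU


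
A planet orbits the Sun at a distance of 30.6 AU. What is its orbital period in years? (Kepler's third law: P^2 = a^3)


P = a^(3/2) = 30.6^1.5 = 169.2708

169.2708 years


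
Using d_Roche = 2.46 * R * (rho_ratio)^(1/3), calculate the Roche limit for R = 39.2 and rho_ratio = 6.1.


d_Roche = 2.46 * 39.2 * 6.1^(1/3) = 176.1967

176.1967


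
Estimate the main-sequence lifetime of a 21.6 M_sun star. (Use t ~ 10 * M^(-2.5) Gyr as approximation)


t = 10 * M^(-2.5) = 10 * 21.6^(-2.5) = 0.0046

0.0046 Gyr


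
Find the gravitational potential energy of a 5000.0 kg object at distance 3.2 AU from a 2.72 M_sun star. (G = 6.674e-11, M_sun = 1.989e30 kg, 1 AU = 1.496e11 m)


M = 2.72 * 1.989e30 kg = 5.41008e+30 kg; r = 3.2 AU * 1.496e11 m/AU = 4.7872e+11 m. U = -GM*m/r = -(6.674e-11 * 5.41008e+30 * 5000.0) / 4.7872e+11 = -3.771e+12

-3.771e+12 J


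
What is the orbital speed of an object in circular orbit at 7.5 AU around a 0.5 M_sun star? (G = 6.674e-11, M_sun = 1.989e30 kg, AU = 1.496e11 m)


v = sqrt(GM/r) = sqrt(6.674e-11 * 9.945e+29 / 1.122e+12) = 7691.2879

7691.2879 m/s


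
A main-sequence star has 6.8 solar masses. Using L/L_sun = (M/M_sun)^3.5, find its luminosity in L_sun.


L/L_sun = (M/M_sun)^3.5 = 6.8^3.5 = 819.9383

819.9383 L_sun


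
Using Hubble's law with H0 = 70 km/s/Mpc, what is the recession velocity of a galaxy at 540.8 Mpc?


v = H0 * d = 70 * 540.8 = 37856.0

37856.0 km/s


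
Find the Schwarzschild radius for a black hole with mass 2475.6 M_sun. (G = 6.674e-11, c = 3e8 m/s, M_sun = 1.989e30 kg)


M = 2475.6 * 1.989e30 kg = 4.9239684e+33 kg. rs = 2GM/c^2 = 2 * 6.674e-11 * 4.9239684e+33 / (3e8)^2 = 7.303e+06

7.303e+06 m


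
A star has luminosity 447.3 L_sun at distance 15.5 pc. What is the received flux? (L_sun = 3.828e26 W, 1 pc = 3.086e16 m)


F = L / (4*pi*d^2) = 1.712e+29 / (4*pi*(4.783e+17)^2) = 5.955e-08

5.955e-08 W/m^2


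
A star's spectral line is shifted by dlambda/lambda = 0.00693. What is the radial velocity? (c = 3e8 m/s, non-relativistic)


v = (dlambda/lambda) * c = 0.00693 * 3e8 = 2.079e+06

2.079e+06 m/s


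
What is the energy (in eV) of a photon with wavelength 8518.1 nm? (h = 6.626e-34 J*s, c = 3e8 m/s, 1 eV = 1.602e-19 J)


E = hc/lambda = 6.626e-34 * 3e8 / 8.518e-06 = 2.334e-20 J = 0.1457 eV

0.1457 eV


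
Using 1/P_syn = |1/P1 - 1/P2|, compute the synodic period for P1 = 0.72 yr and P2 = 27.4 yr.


1/P_syn = |1/P1 - 1/P2| = |1/0.72 - 1/27.4| => P_syn = 0.7394

0.7394 years


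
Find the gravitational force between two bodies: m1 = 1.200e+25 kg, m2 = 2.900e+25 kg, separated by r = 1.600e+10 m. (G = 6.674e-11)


F = G*m1*m2/r^2 = 6.674e-11 * 1.200e+25 * 2.900e+25 / (1.600e+10)^2 = 6.674e-11 * 3.480e+50 / 2.560e+20 = 9.072e+19

9.072e+19 N


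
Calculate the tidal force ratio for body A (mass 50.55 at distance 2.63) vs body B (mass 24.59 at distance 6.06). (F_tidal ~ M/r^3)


Ratio = (M1/r1^3) / (M2/r2^3) = (50.55/2.63^3) / (24.59/6.06^3) = 25.1486

25.1486


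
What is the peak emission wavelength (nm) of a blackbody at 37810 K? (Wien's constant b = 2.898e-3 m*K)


lam_max = b / T = 2.898e-3 / 37810 = 7.665e-08 m = 76.6464 nm

76.6464 nm


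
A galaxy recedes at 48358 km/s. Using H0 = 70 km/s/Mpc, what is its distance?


d = v / H0 = 48358 / 70 = 690.8286

690.8286 Mpc


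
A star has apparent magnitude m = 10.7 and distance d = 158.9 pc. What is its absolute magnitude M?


M = m - 5*log10(d) + 5 = 10.7 - 5*log10(158.9) + 5 = 4.6944

4.6944


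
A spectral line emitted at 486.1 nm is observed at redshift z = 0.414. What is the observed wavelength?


lam_obs = lam_emit * (1 + z) = 486.1 * (1 + 0.414) = 687.3454

687.3454 nm


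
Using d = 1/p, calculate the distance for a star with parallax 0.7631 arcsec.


d = 1/p = 1/0.7631 = 1.3104

1.3104 pc


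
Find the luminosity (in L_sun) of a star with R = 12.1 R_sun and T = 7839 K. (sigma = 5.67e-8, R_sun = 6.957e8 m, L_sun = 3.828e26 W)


R = 12.1 * 6.957e8 m = 8.41797e+09 m. L = 4*pi*R^2*sigma*T^4 = 4*pi*(8.41797e+09)^2 * 5.67e-8 * 7839^4 = 1.906559345e+29 W. L/L_sun = 1.906559345e+29 / 3.828e26 = 498.0563

498.0563 L_sun


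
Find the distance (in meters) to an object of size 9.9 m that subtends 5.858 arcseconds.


D = size / theta_rad, theta_rad = 5.858 * pi/(180*3600) = 2.840e-05, D = 348586.8183

348586.8183 m


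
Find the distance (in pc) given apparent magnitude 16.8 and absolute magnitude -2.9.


d = 10^((m - M + 5)/5) = 10^((16.8 - -2.9 + 5)/5) = 87096.359

87096.359 pc


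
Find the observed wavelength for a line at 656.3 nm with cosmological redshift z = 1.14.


lam_obs = lam_emit * (1 + z) = 656.3 * (1 + 1.14) = 1404.482

1404.482 nm


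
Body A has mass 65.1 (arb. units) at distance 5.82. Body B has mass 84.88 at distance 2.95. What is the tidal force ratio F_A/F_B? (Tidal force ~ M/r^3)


Ratio = (M1/r1^3) / (M2/r2^3) = (65.1/5.82^3) / (84.88/2.95^3) = 0.0999

0.0999


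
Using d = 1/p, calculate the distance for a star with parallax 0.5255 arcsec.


d = 1/p = 1/0.5255 = 1.9029

1.9029 pc


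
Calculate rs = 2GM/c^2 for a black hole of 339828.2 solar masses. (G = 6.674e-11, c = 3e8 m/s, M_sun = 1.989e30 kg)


M = 339828.2 * 1.989e30 kg = 6.759182898e+35 kg. rs = 2GM/c^2 = 2 * 6.674e-11 * 6.759182898e+35 / (3e8)^2 = 1.002e+09

1.002e+09 m


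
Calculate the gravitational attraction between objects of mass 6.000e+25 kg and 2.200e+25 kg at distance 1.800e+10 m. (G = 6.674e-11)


F = G*m1*m2/r^2 = 6.674e-11 * 6.000e+25 * 2.200e+25 / (1.800e+10)^2 = 6.674e-11 * 1.320e+51 / 3.240e+20 = 2.719e+20

2.719e+20 N


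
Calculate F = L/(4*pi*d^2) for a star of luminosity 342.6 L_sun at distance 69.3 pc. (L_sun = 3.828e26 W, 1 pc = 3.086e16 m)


F = L / (4*pi*d^2) = 1.311e+29 / (4*pi*(2.139e+18)^2) = 2.282e-09

2.282e-09 W/m^2


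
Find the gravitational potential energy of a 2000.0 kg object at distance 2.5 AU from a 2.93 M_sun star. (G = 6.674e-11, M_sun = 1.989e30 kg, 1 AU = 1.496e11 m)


M = 2.93 * 1.989e30 kg = 5.82777e+30 kg; r = 2.5 AU * 1.496e11 m/AU = 3.74e+11 m. U = -GM*m/r = -(6.674e-11 * 5.82777e+30 * 2000.0) / 3.74e+11 = -2.080e+12

-2.080e+12 J


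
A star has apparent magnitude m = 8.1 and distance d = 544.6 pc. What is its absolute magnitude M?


M = m - 5*log10(d) + 5 = 8.1 - 5*log10(544.6) + 5 = -0.5804

-0.5804


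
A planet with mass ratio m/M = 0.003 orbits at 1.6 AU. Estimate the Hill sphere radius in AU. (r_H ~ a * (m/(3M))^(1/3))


r_H = a * (m/3M)^(1/3) = 1.6 * (0.003/3)^(1/3) = 0.16

0.16 AU


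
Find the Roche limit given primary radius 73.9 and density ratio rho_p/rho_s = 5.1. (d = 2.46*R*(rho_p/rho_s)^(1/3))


d_Roche = 2.46 * 73.9 * 5.1^(1/3) = 312.9221

312.9221


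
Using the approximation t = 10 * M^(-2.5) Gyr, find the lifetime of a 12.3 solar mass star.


t = 10 * M^(-2.5) = 10 * 12.3^(-2.5) = 0.0188

0.0188 Gyr


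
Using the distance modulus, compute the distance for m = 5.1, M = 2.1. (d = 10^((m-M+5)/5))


d = 10^((m - M + 5)/5) = 10^((5.1 - 2.1 + 5)/5) = 39.8107

39.8107 pc


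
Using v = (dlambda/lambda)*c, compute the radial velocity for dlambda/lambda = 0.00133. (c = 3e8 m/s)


v = (dlambda/lambda) * c = 0.00133 * 3e8 = 399000.0

399000.0 m/s


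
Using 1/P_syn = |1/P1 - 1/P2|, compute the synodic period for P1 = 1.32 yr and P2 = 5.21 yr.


1/P_syn = |1/P1 - 1/P2| = |1/1.32 - 1/5.21| => P_syn = 1.7679

1.7679 years


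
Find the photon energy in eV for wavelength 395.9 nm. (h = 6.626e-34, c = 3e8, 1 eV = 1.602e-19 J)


E = hc/lambda = 6.626e-34 * 3e8 / 3.959e-07 = 5.021e-19 J = 3.1342 eV

3.1342 eV


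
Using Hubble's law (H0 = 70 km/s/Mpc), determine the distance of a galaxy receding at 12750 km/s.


d = v / H0 = 12750 / 70 = 182.1429

182.1429 Mpc


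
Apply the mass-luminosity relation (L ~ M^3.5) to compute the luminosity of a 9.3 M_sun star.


L/L_sun = (M/M_sun)^3.5 = 9.3^3.5 = 2452.9592

2452.9592 L_sun


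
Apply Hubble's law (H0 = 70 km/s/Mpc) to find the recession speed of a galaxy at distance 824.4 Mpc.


v = H0 * d = 70 * 824.4 = 57708.0

57708.0 km/s


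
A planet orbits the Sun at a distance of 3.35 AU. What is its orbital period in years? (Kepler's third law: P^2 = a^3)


P = a^(3/2) = 3.35^1.5 = 6.1315

6.1315 years


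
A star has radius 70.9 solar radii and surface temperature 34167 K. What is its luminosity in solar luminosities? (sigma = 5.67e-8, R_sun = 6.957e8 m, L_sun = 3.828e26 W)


R = 70.9 * 6.957e8 m = 4.932513e+10 m. L = 4*pi*R^2*sigma*T^4 = 4*pi*(4.932513e+10)^2 * 5.67e-8 * 34167^4 = 2.362418259e+33 W. L/L_sun = 2.362418259e+33 / 3.828e26 = 6.171e+06

6.171e+06 L_sun


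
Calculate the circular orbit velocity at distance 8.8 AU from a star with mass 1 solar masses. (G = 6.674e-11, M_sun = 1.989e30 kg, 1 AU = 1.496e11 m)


v = sqrt(GM/r) = sqrt(6.674e-11 * 1.989e+30 / 1.316e+12) = 10041.6102

10041.6102 m/s


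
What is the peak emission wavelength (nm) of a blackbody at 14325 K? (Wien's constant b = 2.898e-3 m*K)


lam_max = b / T = 2.898e-3 / 14325 = 2.023e-07 m = 202.3037 nm

202.3037 nm


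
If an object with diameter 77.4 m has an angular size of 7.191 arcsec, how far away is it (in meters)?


D = size / theta_rad, theta_rad = 7.191 * pi/(180*3600) = 3.486e-05, D = 2.220e+06

2.220e+06 m


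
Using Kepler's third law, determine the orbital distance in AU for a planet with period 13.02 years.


a = P^(2/3) = 13.02^(2/3) = 5.5344

5.5344 AU


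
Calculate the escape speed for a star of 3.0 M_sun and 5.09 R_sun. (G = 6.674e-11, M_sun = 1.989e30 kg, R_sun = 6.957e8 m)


M = 3.0 * 1.989e30 kg = 5.967e+30 kg; R = 5.09 * 6.957e8 m = 3.541113e+09 m. v_esc = sqrt(2GM/R) = sqrt(2 * 6.674e-11 * 5.967e+30 / 3.541113e+09) = 474259.7031

474259.7031 m/s


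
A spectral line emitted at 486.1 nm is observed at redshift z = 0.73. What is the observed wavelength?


lam_obs = lam_emit * (1 + z) = 486.1 * (1 + 0.73) = 840.953

840.953 nm


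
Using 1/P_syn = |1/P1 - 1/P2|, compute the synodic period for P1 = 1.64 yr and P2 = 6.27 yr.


1/P_syn = |1/P1 - 1/P2| = |1/1.64 - 1/6.27| => P_syn = 2.2209

2.2209 years


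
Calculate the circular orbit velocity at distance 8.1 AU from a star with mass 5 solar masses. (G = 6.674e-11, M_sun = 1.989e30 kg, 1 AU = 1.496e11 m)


v = sqrt(GM/r) = sqrt(6.674e-11 * 9.945e+30 / 1.212e+12) = 23403.8437

23403.8437 m/s


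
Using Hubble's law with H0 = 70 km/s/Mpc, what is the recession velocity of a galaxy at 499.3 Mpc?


v = H0 * d = 70 * 499.3 = 34951.0

34951.0 km/s


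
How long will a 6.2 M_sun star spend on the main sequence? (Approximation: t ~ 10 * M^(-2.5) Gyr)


t = 10 * M^(-2.5) = 10 * 6.2^(-2.5) = 0.1045

0.1045 Gyr


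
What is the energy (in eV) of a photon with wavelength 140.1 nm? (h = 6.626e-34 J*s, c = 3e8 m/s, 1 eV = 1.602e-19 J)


E = hc/lambda = 6.626e-34 * 3e8 / 1.401e-07 = 1.419e-18 J = 8.8567 eV

8.8567 eV


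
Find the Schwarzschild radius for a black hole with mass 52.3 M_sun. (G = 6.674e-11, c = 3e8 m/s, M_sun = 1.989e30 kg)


M = 52.3 * 1.989e30 kg = 1.040247e+32 kg. rs = 2GM/c^2 = 2 * 6.674e-11 * 1.040247e+32 / (3e8)^2 = 154280.1884

154280.1884 m


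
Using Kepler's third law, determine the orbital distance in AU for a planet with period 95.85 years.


a = P^(2/3) = 95.85^(2/3) = 20.9441

20.9441 AU


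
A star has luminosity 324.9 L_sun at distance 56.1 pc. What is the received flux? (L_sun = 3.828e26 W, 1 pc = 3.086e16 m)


F = L / (4*pi*d^2) = 1.244e+29 / (4*pi*(1.731e+18)^2) = 3.302e-09

3.302e-09 W/m^2


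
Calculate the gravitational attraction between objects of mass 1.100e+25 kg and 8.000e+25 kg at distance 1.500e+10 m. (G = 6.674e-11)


F = G*m1*m2/r^2 = 6.674e-11 * 1.100e+25 * 8.000e+25 / (1.500e+10)^2 = 6.674e-11 * 8.800e+50 / 2.250e+20 = 2.610e+20

2.610e+20 N


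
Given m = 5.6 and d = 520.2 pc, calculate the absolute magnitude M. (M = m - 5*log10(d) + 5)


M = m - 5*log10(d) + 5 = 5.6 - 5*log10(520.2) + 5 = -2.9809

-2.9809


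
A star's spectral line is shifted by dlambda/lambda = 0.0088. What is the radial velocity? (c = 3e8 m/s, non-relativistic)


v = (dlambda/lambda) * c = 0.0088 * 3e8 = 2.640e+06

2.640e+06 m/s


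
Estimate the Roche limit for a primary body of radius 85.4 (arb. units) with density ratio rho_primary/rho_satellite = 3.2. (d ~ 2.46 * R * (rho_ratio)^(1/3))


d_Roche = 2.46 * 85.4 * 3.2^(1/3) = 309.5824

309.5824


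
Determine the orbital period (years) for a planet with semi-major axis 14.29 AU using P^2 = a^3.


P = a^(3/2) = 14.29^1.5 = 54.0192

54.0192 years


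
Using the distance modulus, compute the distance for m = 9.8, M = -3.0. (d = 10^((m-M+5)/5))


d = 10^((m - M + 5)/5) = 10^((9.8 - -3.0 + 5)/5) = 3630.7805

3630.7805 pc


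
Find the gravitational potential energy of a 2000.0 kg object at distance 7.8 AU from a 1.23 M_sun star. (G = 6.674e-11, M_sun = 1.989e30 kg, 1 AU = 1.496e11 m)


M = 1.23 * 1.989e30 kg = 2.44647e+30 kg; r = 7.8 AU * 1.496e11 m/AU = 1.16688e+12 m. U = -GM*m/r = -(6.674e-11 * 2.44647e+30 * 2000.0) / 1.16688e+12 = -2.799e+11

-2.799e+11 J


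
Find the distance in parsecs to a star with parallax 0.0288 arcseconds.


d = 1/p = 1/0.0288 = 34.7222

34.7222 pc


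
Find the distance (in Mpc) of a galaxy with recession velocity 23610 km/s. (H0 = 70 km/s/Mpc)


d = v / H0 = 23610 / 70 = 337.2857

337.2857 Mpc


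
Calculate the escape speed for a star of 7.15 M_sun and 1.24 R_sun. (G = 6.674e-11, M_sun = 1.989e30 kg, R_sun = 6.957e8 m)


M = 7.15 * 1.989e30 kg = 1.422135e+31 kg; R = 1.24 * 6.957e8 m = 8.62668e+08 m. v_esc = sqrt(2GM/R) = sqrt(2 * 6.674e-11 * 1.422135e+31 / 8.62668e+08) = 1.483e+06

1.483e+06 m/s


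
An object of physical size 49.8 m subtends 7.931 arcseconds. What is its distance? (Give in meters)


D = size / theta_rad, theta_rad = 7.931 * pi/(180*3600) = 3.845e-05, D = 1.295e+06

1.295e+06 m


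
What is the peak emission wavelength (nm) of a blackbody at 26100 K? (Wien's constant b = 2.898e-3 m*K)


lam_max = b / T = 2.898e-3 / 26100 = 1.110e-07 m = 111.0345 nm

111.0345 nm


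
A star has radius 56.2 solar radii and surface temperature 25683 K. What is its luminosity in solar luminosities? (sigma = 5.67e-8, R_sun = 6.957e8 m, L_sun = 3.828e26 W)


R = 56.2 * 6.957e8 m = 3.909834e+10 m. L = 4*pi*R^2*sigma*T^4 = 4*pi*(3.909834e+10)^2 * 5.67e-8 * 25683^4 = 4.739063935e+32 W. L/L_sun = 4.739063935e+32 / 3.828e26 = 1.238e+06

1.238e+06 L_sun


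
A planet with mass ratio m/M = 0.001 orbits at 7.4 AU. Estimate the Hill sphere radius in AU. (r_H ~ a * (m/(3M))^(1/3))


r_H = a * (m/3M)^(1/3) = 7.4 * (0.001/3)^(1/3) = 0.5131

0.5131 AU


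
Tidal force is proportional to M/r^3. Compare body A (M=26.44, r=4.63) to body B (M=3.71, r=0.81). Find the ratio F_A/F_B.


Ratio = (M1/r1^3) / (M2/r2^3) = (26.44/4.63^3) / (3.71/0.81^3) = 0.0382

0.0382


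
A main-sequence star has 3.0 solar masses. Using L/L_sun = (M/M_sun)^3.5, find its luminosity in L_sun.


L/L_sun = (M/M_sun)^3.5 = 3.0^3.5 = 46.7654

46.7654 L_sun


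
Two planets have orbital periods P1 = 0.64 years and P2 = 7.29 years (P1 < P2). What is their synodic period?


1/P_syn = |1/P1 - 1/P2| = |1/0.64 - 1/7.29| => P_syn = 0.7016

0.7016 years


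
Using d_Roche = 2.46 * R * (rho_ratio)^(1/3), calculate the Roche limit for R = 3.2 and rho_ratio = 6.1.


d_Roche = 2.46 * 3.2 * 6.1^(1/3) = 14.3834

14.3834


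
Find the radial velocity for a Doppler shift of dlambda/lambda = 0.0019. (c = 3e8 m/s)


v = (dlambda/lambda) * c = 0.0019 * 3e8 = 570000.0

570000.0 m/s


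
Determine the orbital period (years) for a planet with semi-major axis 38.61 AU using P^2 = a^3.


P = a^(3/2) = 38.61^1.5 = 239.9107

239.9107 years


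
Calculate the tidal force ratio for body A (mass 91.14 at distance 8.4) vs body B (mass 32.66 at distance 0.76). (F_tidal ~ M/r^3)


Ratio = (M1/r1^3) / (M2/r2^3) = (91.14/8.4^3) / (32.66/0.76^3) = 0.0021

0.0021


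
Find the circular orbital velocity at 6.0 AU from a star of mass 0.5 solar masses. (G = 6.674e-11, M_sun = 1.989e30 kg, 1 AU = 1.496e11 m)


v = sqrt(GM/r) = sqrt(6.674e-11 * 9.945e+29 / 8.976e+11) = 8599.1213

8599.1213 m/s


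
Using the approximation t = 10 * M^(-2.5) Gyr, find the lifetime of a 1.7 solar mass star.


t = 10 * M^(-2.5) = 10 * 1.7^(-2.5) = 2.6539

2.6539 Gyr


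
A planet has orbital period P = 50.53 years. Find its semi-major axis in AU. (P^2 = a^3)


a = P^(2/3) = 50.53^(2/3) = 13.6678

13.6678 AU


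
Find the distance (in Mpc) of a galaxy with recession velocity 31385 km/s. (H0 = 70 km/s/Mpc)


d = v / H0 = 31385 / 70 = 448.3571

448.3571 Mpc


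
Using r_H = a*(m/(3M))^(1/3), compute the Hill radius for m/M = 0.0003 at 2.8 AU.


r_H = a * (m/3M)^(1/3) = 2.8 * (0.0003/3)^(1/3) = 0.13

0.13 AU


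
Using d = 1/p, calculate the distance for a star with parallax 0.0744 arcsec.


d = 1/p = 1/0.0744 = 13.4409

13.4409 pc


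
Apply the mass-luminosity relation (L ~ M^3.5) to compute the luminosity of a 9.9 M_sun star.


L/L_sun = (M/M_sun)^3.5 = 9.9^3.5 = 3052.9745

3052.9745 L_sun


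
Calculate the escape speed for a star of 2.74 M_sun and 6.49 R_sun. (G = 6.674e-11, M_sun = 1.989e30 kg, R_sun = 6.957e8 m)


M = 2.74 * 1.989e30 kg = 5.44986e+30 kg; R = 6.49 * 6.957e8 m = 4.515093e+09 m. v_esc = sqrt(2GM/R) = sqrt(2 * 6.674e-11 * 5.44986e+30 / 4.515093e+09) = 401390.8072

401390.8072 m/s


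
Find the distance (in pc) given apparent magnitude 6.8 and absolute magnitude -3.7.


d = 10^((m - M + 5)/5) = 10^((6.8 - -3.7 + 5)/5) = 1258.9254

1258.9254 pc


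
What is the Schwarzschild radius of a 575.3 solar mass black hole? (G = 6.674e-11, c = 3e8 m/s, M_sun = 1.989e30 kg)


M = 575.3 * 1.989e30 kg = 1.1442717e+33 kg. rs = 2GM/c^2 = 2 * 6.674e-11 * 1.1442717e+33 / (3e8)^2 = 1.697e+06

1.697e+06 m


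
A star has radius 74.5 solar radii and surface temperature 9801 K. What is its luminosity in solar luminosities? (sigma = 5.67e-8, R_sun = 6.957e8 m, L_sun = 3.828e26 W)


R = 74.5 * 6.957e8 m = 5.182965e+10 m. L = 4*pi*R^2*sigma*T^4 = 4*pi*(5.182965e+10)^2 * 5.67e-8 * 9801^4 = 1.766164015e+31 W. L/L_sun = 1.766164015e+31 / 3.828e26 = 46138.0359

46138.0359 L_sun


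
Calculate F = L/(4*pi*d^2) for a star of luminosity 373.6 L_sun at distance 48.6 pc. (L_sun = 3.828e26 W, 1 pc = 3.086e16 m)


F = L / (4*pi*d^2) = 1.430e+29 / (4*pi*(1.500e+18)^2) = 5.059e-09

5.059e-09 W/m^2


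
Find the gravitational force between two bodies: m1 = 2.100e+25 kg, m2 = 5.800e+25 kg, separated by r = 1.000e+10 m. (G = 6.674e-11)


F = G*m1*m2/r^2 = 6.674e-11 * 2.100e+25 * 5.800e+25 / (1.000e+10)^2 = 6.674e-11 * 1.218e+51 / 1.000e+20 = 8.129e+20

8.129e+20 N


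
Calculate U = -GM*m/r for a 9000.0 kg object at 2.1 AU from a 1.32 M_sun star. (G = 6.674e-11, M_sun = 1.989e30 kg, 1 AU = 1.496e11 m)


M = 1.32 * 1.989e30 kg = 2.62548e+30 kg; r = 2.1 AU * 1.496e11 m/AU = 3.1416e+11 m. U = -GM*m/r = -(6.674e-11 * 2.62548e+30 * 9000.0) / 3.1416e+11 = -5.020e+12

-5.020e+12 J


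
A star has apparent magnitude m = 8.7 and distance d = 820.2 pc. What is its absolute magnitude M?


M = m - 5*log10(d) + 5 = 8.7 - 5*log10(820.2) + 5 = -0.8696

-0.8696


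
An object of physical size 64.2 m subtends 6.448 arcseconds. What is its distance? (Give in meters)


D = size / theta_rad, theta_rad = 6.448 * pi/(180*3600) = 3.126e-05, D = 2.054e+06

2.054e+06 m


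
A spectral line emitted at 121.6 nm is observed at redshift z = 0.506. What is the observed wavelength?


lam_obs = lam_emit * (1 + z) = 121.6 * (1 + 0.506) = 183.1296

183.1296 nm


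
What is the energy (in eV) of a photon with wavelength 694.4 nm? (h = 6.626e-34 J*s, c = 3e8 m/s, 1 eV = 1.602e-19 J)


E = hc/lambda = 6.626e-34 * 3e8 / 6.944e-07 = 2.863e-19 J = 1.7869 eV

1.7869 eV


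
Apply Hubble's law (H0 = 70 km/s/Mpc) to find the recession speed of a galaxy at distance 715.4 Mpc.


v = H0 * d = 70 * 715.4 = 50078.0

50078.0 km/s


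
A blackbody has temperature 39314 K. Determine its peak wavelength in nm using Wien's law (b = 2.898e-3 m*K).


lam_max = b / T = 2.898e-3 / 39314 = 7.371e-08 m = 73.7142 nm

73.7142 nm


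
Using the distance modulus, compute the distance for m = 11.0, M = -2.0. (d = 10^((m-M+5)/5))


d = 10^((m - M + 5)/5) = 10^((11.0 - -2.0 + 5)/5) = 3981.0717

3981.0717 pc


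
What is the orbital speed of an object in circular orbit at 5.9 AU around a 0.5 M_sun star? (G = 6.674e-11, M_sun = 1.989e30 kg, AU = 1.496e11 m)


v = sqrt(GM/r) = sqrt(6.674e-11 * 9.945e+29 / 8.826e+11) = 8671.689

8671.689 m/s


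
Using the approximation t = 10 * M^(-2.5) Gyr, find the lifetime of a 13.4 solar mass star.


t = 10 * M^(-2.5) = 10 * 13.4^(-2.5) = 0.0152

0.0152 Gyr


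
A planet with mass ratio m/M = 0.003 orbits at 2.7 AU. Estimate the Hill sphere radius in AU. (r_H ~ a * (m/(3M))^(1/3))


r_H = a * (m/3M)^(1/3) = 2.7 * (0.003/3)^(1/3) = 0.27

0.27 AU


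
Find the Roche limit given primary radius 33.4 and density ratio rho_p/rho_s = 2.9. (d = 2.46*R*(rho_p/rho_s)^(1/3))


d_Roche = 2.46 * 33.4 * 2.9^(1/3) = 117.1694

117.1694


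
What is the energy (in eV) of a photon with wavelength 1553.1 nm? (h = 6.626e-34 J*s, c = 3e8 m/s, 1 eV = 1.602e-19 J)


E = hc/lambda = 6.626e-34 * 3e8 / 1.553e-06 = 1.280e-19 J = 0.7989 eV

0.7989 eV


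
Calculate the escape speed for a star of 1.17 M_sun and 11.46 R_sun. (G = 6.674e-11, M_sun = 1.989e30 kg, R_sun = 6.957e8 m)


M = 1.17 * 1.989e30 kg = 2.32713e+30 kg; R = 11.46 * 6.957e8 m = 7.972722e+09 m. v_esc = sqrt(2GM/R) = sqrt(2 * 6.674e-11 * 2.32713e+30 / 7.972722e+09) = 197385.4386

197385.4386 m/s
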